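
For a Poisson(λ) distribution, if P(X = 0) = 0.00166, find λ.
λ = 6.4009

For a Poisson(λ) distribution, the PMF at 0 is:
P(X = 0) = λ^0 e^(-λ) / 0! = e^(-λ)

Given P(X = 0) = 0.00166:
e^(-λ) = 0.00166
-λ = ln(0.00166)
λ = -ln(0.00166) = 6.4009

Verification: e^(-6.4009) = 0.00166 ✓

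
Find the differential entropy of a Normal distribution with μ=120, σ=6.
3.2107 nats

We have X ~ Normal(μ=120, σ=6).

The differential entropy measures the uncertainty or information content of the distribution.

For a Normal distribution with μ=120, σ=6:
h(X) = 3.2107 nats

(In bits, this would be 4.6321 bits.)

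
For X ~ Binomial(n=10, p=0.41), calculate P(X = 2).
0.111070

We have X ~ Binomial(n=10, p=0.41).

For a Binomial distribution, the PMF gives us the probability of each outcome.

Using the PMF formula:
P(X = 2) = 0.111070

Rounded to 4 decimal places: 0.1111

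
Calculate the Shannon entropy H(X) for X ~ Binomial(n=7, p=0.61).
1.6669 nats

We have X ~ Binomial(n=7, p=0.61).

The Shannon entropy measures the uncertainty or information content of the distribution.

For a Binomial distribution with n=7, p=0.61:
H(X) = 1.6669 nats

(In bits, this would be 2.4048 bits.)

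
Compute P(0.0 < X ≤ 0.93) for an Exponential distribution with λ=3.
0.938579

We have X ~ Exponential(λ=3).

To find P(0.0 < X ≤ 0.93), we use:
P(0.0 < X ≤ 0.93) = P(X ≤ 0.93) - P(X ≤ 0.0)
                 = F(0.93) - F(0.0)
                 = 0.938579 - 0.000000
                 = 0.938579

So there's approximately a 93.9% chance that X falls in this range.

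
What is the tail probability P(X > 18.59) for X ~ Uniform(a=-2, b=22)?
0.142083

We have X ~ Uniform(a=-2, b=22).

P(X > 18.59) = 1 - P(X ≤ 18.59)
                = 1 - F(18.59)
                = 1 - 0.857917
                = 0.142083

So there's approximately a 14.2% chance that X exceeds 18.59.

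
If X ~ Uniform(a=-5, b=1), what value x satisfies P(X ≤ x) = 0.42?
-2.4800

We have X ~ Uniform(a=-5, b=1).

We want to find x such that P(X ≤ x) = 0.42.

This is the 42nd percentile, which means 42% of values fall below this point.

Using the inverse CDF (quantile function):
x = F⁻¹(0.42) = -2.4800

Verification: P(X ≤ -2.4800) = 0.42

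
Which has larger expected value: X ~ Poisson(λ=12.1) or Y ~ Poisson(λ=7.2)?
X has larger mean (12.1000 > 7.2000)

Compute the expected value for each distribution:

X ~ Poisson(λ=12.1):
E[X] = 12.1000

Y ~ Poisson(λ=7.2):
E[Y] = 7.2000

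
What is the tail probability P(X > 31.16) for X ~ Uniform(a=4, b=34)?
0.094667

We have X ~ Uniform(a=4, b=34).

P(X > 31.16) = 1 - P(X ≤ 31.16)
                = 1 - F(31.16)
                = 1 - 0.905333
                = 0.094667

So there's approximately a 9.5% chance that X exceeds 31.16.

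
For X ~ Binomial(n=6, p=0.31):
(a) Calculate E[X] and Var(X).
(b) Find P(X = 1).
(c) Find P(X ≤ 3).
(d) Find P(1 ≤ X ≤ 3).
(a) E[X] = 1.8600, Var(X) = 1.2834
(b) P(X = 1) = 0.290910
(c) P(X ≤ 3) = 0.921307
(d) P(1 ≤ X ≤ 3) = 0.813389

We have X ~ Binomial(n=6, p=0.31).

(a) Moments:
E[X] = 1.8600
Var(X) = 1.2834
σ = √Var(X) = 1.1329

(b) Point probability using PMF:
P(X = 1) = 0.290910

(c) Cumulative probability using CDF:
P(X ≤ 3) = F(3) = 0.921307

(d) Range probability:
P(1 ≤ X ≤ 3) = P(X ≤ 3) - P(X ≤ 0)
                   = F(3) - F(0)
                   = 0.921307 - 0.107918
                   = 0.813389

This means approximately 81.3% of outcomes fall in the interval [1, 3].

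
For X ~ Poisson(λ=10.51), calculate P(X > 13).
0.175486

We have X ~ Poisson(λ=10.51).

P(X > 13) = 1 - P(X ≤ 13)
                = 1 - F(13)
                = 1 - 0.824514
                = 0.175486

So there's approximately a 17.5% chance that X exceeds 13.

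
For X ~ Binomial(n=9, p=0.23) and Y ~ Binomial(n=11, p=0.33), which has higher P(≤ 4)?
X has higher probability (P(X ≤ 4) = 0.9650 > P(Y ≤ 4) = 0.7193)

Compute P(≤ 4) for each distribution:

X ~ Binomial(n=9, p=0.23):
P(X ≤ 4) = 0.9650

Y ~ Binomial(n=11, p=0.33):
P(Y ≤ 4) = 0.7193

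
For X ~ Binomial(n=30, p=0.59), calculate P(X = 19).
0.133113

We have X ~ Binomial(n=30, p=0.59).

For a Binomial distribution, the PMF gives us the probability of each outcome.

Using the PMF formula:
P(X = 19) = 0.133113

Rounded to 4 decimal places: 0.1331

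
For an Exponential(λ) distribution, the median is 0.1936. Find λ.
λ = 3.5803

For X ~ Exponential(λ), the CDF is F(x) = 1 - e^(-λx).
The median m satisfies F(m) = 0.5:
1 - e^(-λm) = 0.5
e^(-λm) = 0.5
λm = ln(2)
m = ln(2) / λ

Given m = 0.1936:
λ = ln(2) / 0.1936 = 0.693147 / 0.1936 = 3.5803

Verification: ln(2) / 3.5803 = 0.1936 ✓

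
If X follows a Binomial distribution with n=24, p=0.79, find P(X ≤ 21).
0.906132

We have X ~ Binomial(n=24, p=0.79).

The CDF gives us P(X ≤ k).

Using the CDF:
P(X ≤ 21) = 0.906132

This means there's approximately a 90.6% chance that X is at most 21.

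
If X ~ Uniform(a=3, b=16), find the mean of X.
9.5000

We have X ~ Uniform(a=3, b=16).

For a Uniform distribution with a=3, b=16:
E[X] = 9.5000

This is the expected (average) value of X.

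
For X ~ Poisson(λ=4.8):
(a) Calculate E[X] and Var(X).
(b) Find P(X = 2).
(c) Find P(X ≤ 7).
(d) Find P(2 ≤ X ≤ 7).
(a) E[X] = 4.8000, Var(X) = 4.8000
(b) P(X = 2) = 0.094807
(c) P(X ≤ 7) = 0.886666
(d) P(2 ≤ X ≤ 7) = 0.838934

We have X ~ Poisson(λ=4.8).

(a) Moments:
E[X] = 4.8000
Var(X) = 4.8000
σ = √Var(X) = 2.1909

(b) Point probability using PMF:
P(X = 2) = 0.094807

(c) Cumulative probability using CDF:
P(X ≤ 7) = F(7) = 0.886666

(d) Range probability:
P(2 ≤ X ≤ 7) = P(X ≤ 7) - P(X ≤ 1)
                   = F(7) - F(1)
                   = 0.886666 - 0.047733
                   = 0.838934

This means approximately 83.9% of outcomes fall in the interval [2, 7].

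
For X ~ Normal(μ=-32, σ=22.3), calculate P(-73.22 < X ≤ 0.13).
0.892910

We have X ~ Normal(μ=-32, σ=22.3).

To find P(-73.22 < X ≤ 0.13), we use:
P(-73.22 < X ≤ 0.13) = P(X ≤ 0.13) - P(X ≤ -73.22)
                 = F(0.13) - F(-73.22)
                 = 0.925180 - 0.032270
                 = 0.892910

So there's approximately a 89.3% chance that X falls in this range.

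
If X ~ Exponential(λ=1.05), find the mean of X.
0.9524

We have X ~ Exponential(λ=1.05).

For an Exponential distribution with λ=1.05:
E[X] = 0.9524

This is the expected (average) value of X.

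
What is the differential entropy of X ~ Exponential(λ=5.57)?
-0.7174 nats

We have X ~ Exponential(λ=5.57).

The differential entropy measures the uncertainty or information content of the distribution.

For an Exponential distribution with λ=5.57:
h(X) = -0.7174 nats

(In bits, this would be -1.0350 bits.)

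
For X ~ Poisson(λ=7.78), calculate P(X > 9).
0.256481

We have X ~ Poisson(λ=7.78).

P(X > 9) = 1 - P(X ≤ 9)
                = 1 - F(9)
                = 1 - 0.743519
                = 0.256481

So there's approximately a 25.6% chance that X exceeds 9.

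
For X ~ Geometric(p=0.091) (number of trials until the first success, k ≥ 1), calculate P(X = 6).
0.056476

We have X ~ Geometric(p=0.091) (number of trials until the first success, k ≥ 1).

For a Geometric distribution, the PMF gives us the probability of each outcome.

Using the PMF formula:
P(X = 6) = 0.056476

Rounded to 4 decimal places: 0.0565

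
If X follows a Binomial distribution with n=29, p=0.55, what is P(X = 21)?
0.025468

We have X ~ Binomial(n=29, p=0.55).

For a Binomial distribution, the PMF gives us the probability of each outcome.

Using the PMF formula:
P(X = 21) = 0.025468

Rounded to 4 decimal places: 0.0255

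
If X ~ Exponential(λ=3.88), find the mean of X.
0.2577

We have X ~ Exponential(λ=3.88).

For an Exponential distribution with λ=3.88:
E[X] = 0.2577

This is the expected (average) value of X.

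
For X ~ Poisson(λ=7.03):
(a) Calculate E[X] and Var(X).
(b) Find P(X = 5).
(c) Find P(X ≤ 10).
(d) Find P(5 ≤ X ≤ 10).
(a) E[X] = 7.0300, Var(X) = 7.0300
(b) P(X = 5) = 0.126621
(c) P(X ≤ 10) = 0.899336
(d) P(5 ≤ X ≤ 10) = 0.729064

We have X ~ Poisson(λ=7.03).

(a) Moments:
E[X] = 7.0300
Var(X) = 7.0300
σ = √Var(X) = 2.6514

(b) Point probability using PMF:
P(X = 5) = 0.126621

(c) Cumulative probability using CDF:
P(X ≤ 10) = F(10) = 0.899336

(d) Range probability:
P(5 ≤ X ≤ 10) = P(X ≤ 10) - P(X ≤ 4)
                   = F(10) - F(4)
                   = 0.899336 - 0.170272
                   = 0.729064

This means approximately 72.9% of outcomes fall in the interval [5, 10].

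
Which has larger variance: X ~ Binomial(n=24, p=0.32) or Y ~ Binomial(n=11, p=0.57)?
X has larger variance (5.2224 > 2.6961)

Compute the variance for each distribution:

X ~ Binomial(n=24, p=0.32):
Var(X) = 5.2224

Y ~ Binomial(n=11, p=0.57):
Var(Y) = 2.6961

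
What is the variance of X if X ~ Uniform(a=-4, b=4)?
5.3333

We have X ~ Uniform(a=-4, b=4).

For a Uniform distribution with a=-4, b=4:
Var(X) = 5.3333

The variance measures the spread of the distribution around the mean.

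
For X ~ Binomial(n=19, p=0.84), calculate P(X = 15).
0.185803

We have X ~ Binomial(n=19, p=0.84).

For a Binomial distribution, the PMF gives us the probability of each outcome.

Using the PMF formula:
P(X = 15) = 0.185803

Rounded to 4 decimal places: 0.1858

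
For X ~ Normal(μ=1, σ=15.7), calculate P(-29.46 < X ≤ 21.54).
0.878429

We have X ~ Normal(μ=1, σ=15.7).

To find P(-29.46 < X ≤ 21.54), we use:
P(-29.46 < X ≤ 21.54) = P(X ≤ 21.54) - P(X ≤ -29.46)
                 = F(21.54) - F(-29.46)
                 = 0.904611 - 0.026182
                 = 0.878429

So there's approximately a 87.8% chance that X falls in this range.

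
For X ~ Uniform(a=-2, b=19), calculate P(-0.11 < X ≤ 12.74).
0.611905

We have X ~ Uniform(a=-2, b=19).

To find P(-0.11 < X ≤ 12.74), we use:
P(-0.11 < X ≤ 12.74) = P(X ≤ 12.74) - P(X ≤ -0.11)
                 = F(12.74) - F(-0.11)
                 = 0.701905 - 0.090000
                 = 0.611905

So there's approximately a 61.2% chance that X falls in this range.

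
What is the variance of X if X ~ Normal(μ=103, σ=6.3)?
39.6900

We have X ~ Normal(μ=103, σ=6.3).

For a Normal distribution with μ=103, σ=6.3:
Var(X) = 39.6900

The variance measures the spread of the distribution around the mean.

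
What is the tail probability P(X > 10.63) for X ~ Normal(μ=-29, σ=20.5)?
0.026608

We have X ~ Normal(μ=-29, σ=20.5).

P(X > 10.63) = 1 - P(X ≤ 10.63)
                = 1 - F(10.63)
                = 1 - 0.973392
                = 0.026608

So there's approximately a 2.7% chance that X exceeds 10.63.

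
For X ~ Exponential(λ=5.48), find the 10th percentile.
0.0192

We have X ~ Exponential(λ=5.48).

We want to find x such that P(X ≤ x) = 0.1.

This is the 10th percentile, which means 10% of values fall below this point.

Using the inverse CDF (quantile function):
x = F⁻¹(0.1) = 0.0192

Verification: P(X ≤ 0.0192) = 0.1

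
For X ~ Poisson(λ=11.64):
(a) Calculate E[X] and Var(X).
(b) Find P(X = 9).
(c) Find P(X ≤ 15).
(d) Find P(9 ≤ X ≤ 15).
(a) E[X] = 11.6400, Var(X) = 11.6400
(b) P(X = 9) = 0.095198
(c) P(X ≤ 15) = 0.869283
(d) P(9 ≤ X ≤ 15) = 0.689224

We have X ~ Poisson(λ=11.64).

(a) Moments:
E[X] = 11.6400
Var(X) = 11.6400
σ = √Var(X) = 3.4117

(b) Point probability using PMF:
P(X = 9) = 0.095198

(c) Cumulative probability using CDF:
P(X ≤ 15) = F(15) = 0.869283

(d) Range probability:
P(9 ≤ X ≤ 15) = P(X ≤ 15) - P(X ≤ 8)
                   = F(15) - F(8)
                   = 0.869283 - 0.180058
                   = 0.689224

This means approximately 68.9% of outcomes fall in the interval [9, 15].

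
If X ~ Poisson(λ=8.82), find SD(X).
2.9698

We have X ~ Poisson(λ=8.82).

For a Poisson distribution with λ=8.82:
σ = √Var(X) = 2.9698

The standard deviation is the square root of the variance.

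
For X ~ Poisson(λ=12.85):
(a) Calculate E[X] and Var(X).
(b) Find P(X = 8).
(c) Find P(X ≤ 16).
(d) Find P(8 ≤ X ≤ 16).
(a) E[X] = 12.8500, Var(X) = 12.8500
(b) P(X = 8) = 0.048420
(c) P(X ≤ 16) = 0.846088
(d) P(8 ≤ X ≤ 16) = 0.787690

We have X ~ Poisson(λ=12.85).

(a) Moments:
E[X] = 12.8500
Var(X) = 12.8500
σ = √Var(X) = 3.5847

(b) Point probability using PMF:
P(X = 8) = 0.048420

(c) Cumulative probability using CDF:
P(X ≤ 16) = F(16) = 0.846088

(d) Range probability:
P(8 ≤ X ≤ 16) = P(X ≤ 16) - P(X ≤ 7)
                   = F(16) - F(7)
                   = 0.846088 - 0.058398
                   = 0.787690

This means approximately 78.8% of outcomes fall in the interval [8, 16].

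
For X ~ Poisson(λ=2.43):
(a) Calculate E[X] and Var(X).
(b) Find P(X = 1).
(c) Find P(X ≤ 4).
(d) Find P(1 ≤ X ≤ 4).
(a) E[X] = 2.4300, Var(X) = 2.4300
(b) P(X = 1) = 0.213930
(c) P(X ≤ 4) = 0.900332
(d) P(1 ≤ X ≤ 4) = 0.812295

We have X ~ Poisson(λ=2.43).

(a) Moments:
E[X] = 2.4300
Var(X) = 2.4300
σ = √Var(X) = 1.5588

(b) Point probability using PMF:
P(X = 1) = 0.213930

(c) Cumulative probability using CDF:
P(X ≤ 4) = F(4) = 0.900332

(d) Range probability:
P(1 ≤ X ≤ 4) = P(X ≤ 4) - P(X ≤ 0)
                   = F(4) - F(0)
                   = 0.900332 - 0.088037
                   = 0.812295

This means approximately 81.2% of outcomes fall in the interval [1, 4].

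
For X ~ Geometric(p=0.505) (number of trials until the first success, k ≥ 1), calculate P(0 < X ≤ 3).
0.878713

We have X ~ Geometric(p=0.505) (number of trials until the first success, k ≥ 1).

To find P(0 < X ≤ 3), we use:
P(0 < X ≤ 3) = P(X ≤ 3) - P(X ≤ 0)
                 = F(3) - F(0)
                 = 0.878713 - 0.000000
                 = 0.878713

So there's approximately a 87.9% chance that X falls in this range.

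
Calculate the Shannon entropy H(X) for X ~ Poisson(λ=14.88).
2.7631 nats

We have X ~ Poisson(λ=14.88).

The Shannon entropy measures the uncertainty or information content of the distribution.

For a Poisson distribution with λ=14.88:
H(X) = 2.7631 nats

(In bits, this would be 3.9864 bits.)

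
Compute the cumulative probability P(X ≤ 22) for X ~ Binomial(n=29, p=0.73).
0.702651

We have X ~ Binomial(n=29, p=0.73).

The CDF gives us P(X ≤ k).

Using the CDF:
P(X ≤ 22) = 0.702651

This means there's approximately a 70.3% chance that X is at most 22.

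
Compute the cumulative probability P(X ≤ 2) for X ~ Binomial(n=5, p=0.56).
0.388575

We have X ~ Binomial(n=5, p=0.56).

The CDF gives us P(X ≤ k).

Using the CDF:
P(X ≤ 2) = 0.388575

This means there's approximately a 38.9% chance that X is at most 2.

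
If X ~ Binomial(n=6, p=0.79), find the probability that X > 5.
0.243087

We have X ~ Binomial(n=6, p=0.79).

P(X > 5) = 1 - P(X ≤ 5)
                = 1 - F(5)
                = 1 - 0.756913
                = 0.243087

So there's approximately a 24.3% chance that X exceeds 5.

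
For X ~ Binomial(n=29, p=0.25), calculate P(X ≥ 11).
0.085536

We have X ~ Binomial(n=29, p=0.25).

For discrete distributions, P(X ≥ 11) = 1 - P(X ≤ 10).

P(X ≤ 10) = 0.914464
P(X ≥ 11) = 1 - 0.914464 = 0.085536

So there's approximately a 8.6% chance that X is at least 11.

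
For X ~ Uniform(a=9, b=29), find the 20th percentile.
13.0000

We have X ~ Uniform(a=9, b=29).

We want to find x such that P(X ≤ x) = 0.2.

This is the 20th percentile, which means 20% of values fall below this point.

Using the inverse CDF (quantile function):
x = F⁻¹(0.2) = 13.0000

Verification: P(X ≤ 13.0000) = 0.2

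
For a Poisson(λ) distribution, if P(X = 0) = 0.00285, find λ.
λ = 5.8604

For a Poisson(λ) distribution, the PMF at 0 is:
P(X = 0) = λ^0 e^(-λ) / 0! = e^(-λ)

Given P(X = 0) = 0.00285:
e^(-λ) = 0.00285
-λ = ln(0.00285)
λ = -ln(0.00285) = 5.8604

Verification: e^(-5.8604) = 0.00285 ✓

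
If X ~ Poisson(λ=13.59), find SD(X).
3.6865

We have X ~ Poisson(λ=13.59).

For a Poisson distribution with λ=13.59:
σ = √Var(X) = 3.6865

The standard deviation is the square root of the variance.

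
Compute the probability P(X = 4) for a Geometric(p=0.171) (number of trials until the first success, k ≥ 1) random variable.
0.097423

We have X ~ Geometric(p=0.171) (number of trials until the first success, k ≥ 1).

For a Geometric distribution, the PMF gives us the probability of each outcome.

Using the PMF formula:
P(X = 4) = 0.097423

Rounded to 4 decimal places: 0.0974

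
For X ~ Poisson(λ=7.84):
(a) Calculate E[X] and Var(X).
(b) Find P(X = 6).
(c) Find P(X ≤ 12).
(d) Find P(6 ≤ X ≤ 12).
(a) E[X] = 7.8400, Var(X) = 7.8400
(b) P(X = 6) = 0.126968
(c) P(X ≤ 12) = 0.943597
(d) P(6 ≤ X ≤ 12) = 0.737261

We have X ~ Poisson(λ=7.84).

(a) Moments:
E[X] = 7.8400
Var(X) = 7.8400
σ = √Var(X) = 2.8000

(b) Point probability using PMF:
P(X = 6) = 0.126968

(c) Cumulative probability using CDF:
P(X ≤ 12) = F(12) = 0.943597

(d) Range probability:
P(6 ≤ X ≤ 12) = P(X ≤ 12) - P(X ≤ 5)
                   = F(12) - F(5)
                   = 0.943597 - 0.206336
                   = 0.737261

This means approximately 73.7% of outcomes fall in the interval [6, 12].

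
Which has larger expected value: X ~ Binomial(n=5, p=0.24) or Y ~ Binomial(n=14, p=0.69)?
Y has larger mean (9.6600 > 1.2000)

Compute the expected value for each distribution:

X ~ Binomial(n=5, p=0.24):
E[X] = 1.2000

Y ~ Binomial(n=14, p=0.69):
E[Y] = 9.6600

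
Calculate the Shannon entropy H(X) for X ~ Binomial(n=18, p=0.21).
1.9534 nats

We have X ~ Binomial(n=18, p=0.21).

The Shannon entropy measures the uncertainty or information content of the distribution.

For a Binomial distribution with n=18, p=0.21:
H(X) = 1.9534 nats

(In bits, this would be 2.8181 bits.)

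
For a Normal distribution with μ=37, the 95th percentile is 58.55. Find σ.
σ = 13.1015

For X ~ Normal(μ, σ), the p-th percentile satisfies x = μ + z_p × σ,
where z_p = Φ⁻¹(p) is the standard normal quantile.

Step 1: z_{0.95} = Φ⁻¹(0.95) = 1.6449

Step 2: Solve for σ:
58.55 = 37 + 1.6449 × σ
σ = (58.55 - 37) / 1.6449
σ = 21.55 / 1.6449
σ = 13.1015

Verification: μ + z × σ = 37 + 1.6449 × 13.1015 = 58.55 ✓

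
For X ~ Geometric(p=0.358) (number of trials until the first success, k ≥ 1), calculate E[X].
2.7933

We have X ~ Geometric(p=0.358) (number of trials until the first success, k ≥ 1).

For a Geometric distribution with p=0.358 (number of trials until the first success, k ≥ 1):
E[X] = 2.7933

This is the expected (average) value of X.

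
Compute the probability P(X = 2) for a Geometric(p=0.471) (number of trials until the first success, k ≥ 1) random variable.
0.249159

We have X ~ Geometric(p=0.471) (number of trials until the first success, k ≥ 1).

For a Geometric distribution, the PMF gives us the probability of each outcome.

Using the PMF formula:
P(X = 2) = 0.249159

Rounded to 4 decimal places: 0.2492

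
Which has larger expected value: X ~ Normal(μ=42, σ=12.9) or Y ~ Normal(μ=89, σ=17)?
Y has larger mean (89.0000 > 42.0000)

Compute the expected value for each distribution:

X ~ Normal(μ=42, σ=12.9):
E[X] = 42.0000

Y ~ Normal(μ=89, σ=17):
E[Y] = 89.0000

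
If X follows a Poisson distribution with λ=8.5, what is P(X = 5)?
0.075233

We have X ~ Poisson(λ=8.5).

For a Poisson distribution, the PMF gives us the probability of each outcome.

Using the PMF formula:
P(X = 5) = 0.075233

Rounded to 4 decimal places: 0.0752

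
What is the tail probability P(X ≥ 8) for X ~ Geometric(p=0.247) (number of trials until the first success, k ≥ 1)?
0.137267

We have X ~ Geometric(p=0.247) (number of trials until the first success, k ≥ 1).

For discrete distributions, P(X ≥ 8) = 1 - P(X ≤ 7).

P(X ≤ 7) = 0.862733
P(X ≥ 8) = 1 - 0.862733 = 0.137267

So there's approximately a 13.7% chance that X is at least 8.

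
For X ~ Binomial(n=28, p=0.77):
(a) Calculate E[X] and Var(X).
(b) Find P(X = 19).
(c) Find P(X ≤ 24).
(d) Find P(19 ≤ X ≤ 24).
(a) E[X] = 21.5600, Var(X) = 4.9588
(b) P(X = 19) = 0.086728
(c) P(X ≤ 24) = 0.913501
(d) P(19 ≤ X ≤ 24) = 0.824665

We have X ~ Binomial(n=28, p=0.77).

(a) Moments:
E[X] = 21.5600
Var(X) = 4.9588
σ = √Var(X) = 2.2268

(b) Point probability using PMF:
P(X = 19) = 0.086728

(c) Cumulative probability using CDF:
P(X ≤ 24) = F(24) = 0.913501

(d) Range probability:
P(19 ≤ X ≤ 24) = P(X ≤ 24) - P(X ≤ 18)
                   = F(24) - F(18)
                   = 0.913501 - 0.088836
                   = 0.824665

This means approximately 82.5% of outcomes fall in the interval [19, 24].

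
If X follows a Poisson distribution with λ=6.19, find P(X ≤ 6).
0.575814

We have X ~ Poisson(λ=6.19).

The CDF gives us P(X ≤ k).

Using the CDF:
P(X ≤ 6) = 0.575814

This means there's approximately a 57.6% chance that X is at most 6.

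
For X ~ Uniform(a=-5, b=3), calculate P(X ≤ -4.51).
0.061250

We have X ~ Uniform(a=-5, b=3).

The CDF gives us P(X ≤ k).

Using the CDF:
P(X ≤ -4.51) = 0.061250

This means there's approximately a 6.1% chance that X is at most -4.51.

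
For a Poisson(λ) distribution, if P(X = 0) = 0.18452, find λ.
λ = 1.6900

For a Poisson(λ) distribution, the PMF at 0 is:
P(X = 0) = λ^0 e^(-λ) / 0! = e^(-λ)

Given P(X = 0) = 0.18452:
e^(-λ) = 0.18452
-λ = ln(0.18452)
λ = -ln(0.18452) = 1.6900

Verification: e^(-1.6900) = 0.18452 ✓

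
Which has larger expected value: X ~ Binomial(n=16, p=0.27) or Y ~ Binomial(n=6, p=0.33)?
X has larger mean (4.3200 > 1.9800)

Compute the expected value for each distribution:

X ~ Binomial(n=16, p=0.27):
E[X] = 4.3200

Y ~ Binomial(n=6, p=0.33):
E[Y] = 1.9800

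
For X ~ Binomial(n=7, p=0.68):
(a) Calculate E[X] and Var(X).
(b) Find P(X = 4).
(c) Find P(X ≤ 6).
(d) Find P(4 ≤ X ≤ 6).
(a) E[X] = 4.7600, Var(X) = 1.5232
(b) P(X = 4) = 0.245219
(c) P(X ≤ 6) = 0.932770
(d) P(4 ≤ X ≤ 6) = 0.779336

We have X ~ Binomial(n=7, p=0.68).

(a) Moments:
E[X] = 4.7600
Var(X) = 1.5232
σ = √Var(X) = 1.2342

(b) Point probability using PMF:
P(X = 4) = 0.245219

(c) Cumulative probability using CDF:
P(X ≤ 6) = F(6) = 0.932770

(d) Range probability:
P(4 ≤ X ≤ 6) = P(X ≤ 6) - P(X ≤ 3)
                   = F(6) - F(3)
                   = 0.932770 - 0.153434
                   = 0.779336

This means approximately 77.9% of outcomes fall in the interval [4, 6].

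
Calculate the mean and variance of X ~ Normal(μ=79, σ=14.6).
E[X] = 79.0000, Var(X) = 213.1600

We have X ~ Normal(μ=79, σ=14.6).

For a Normal distribution with μ=79, σ=14.6:

Expected value:
E[X] = 79.0000

Variance:
Var(X) = 213.1600

Standard deviation:
σ = √Var(X) = 14.6000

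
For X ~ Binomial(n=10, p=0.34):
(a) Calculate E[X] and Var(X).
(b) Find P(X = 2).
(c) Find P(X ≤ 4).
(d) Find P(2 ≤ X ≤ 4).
(a) E[X] = 3.4000, Var(X) = 2.2440
(b) P(X = 2) = 0.187293
(c) P(X ≤ 4) = 0.773013
(d) P(2 ≤ X ≤ 4) = 0.676537

We have X ~ Binomial(n=10, p=0.34).

(a) Moments:
E[X] = 3.4000
Var(X) = 2.2440
σ = √Var(X) = 1.4980

(b) Point probability using PMF:
P(X = 2) = 0.187293

(c) Cumulative probability using CDF:
P(X ≤ 4) = F(4) = 0.773013

(d) Range probability:
P(2 ≤ X ≤ 4) = P(X ≤ 4) - P(X ≤ 1)
                   = F(4) - F(1)
                   = 0.773013 - 0.096476
                   = 0.676537

This means approximately 67.7% of outcomes fall in the interval [2, 4].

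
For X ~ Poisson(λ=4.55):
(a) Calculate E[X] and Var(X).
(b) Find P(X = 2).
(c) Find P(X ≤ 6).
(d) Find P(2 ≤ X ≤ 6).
(a) E[X] = 4.5500, Var(X) = 4.5500
(b) P(X = 2) = 0.109384
(c) P(X ≤ 6) = 0.824592
(d) P(2 ≤ X ≤ 6) = 0.765944

We have X ~ Poisson(λ=4.55).

(a) Moments:
E[X] = 4.5500
Var(X) = 4.5500
σ = √Var(X) = 2.1331

(b) Point probability using PMF:
P(X = 2) = 0.109384

(c) Cumulative probability using CDF:
P(X ≤ 6) = F(6) = 0.824592

(d) Range probability:
P(2 ≤ X ≤ 6) = P(X ≤ 6) - P(X ≤ 1)
                   = F(6) - F(1)
                   = 0.824592 - 0.058648
                   = 0.765944

This means approximately 76.6% of outcomes fall in the interval [2, 6].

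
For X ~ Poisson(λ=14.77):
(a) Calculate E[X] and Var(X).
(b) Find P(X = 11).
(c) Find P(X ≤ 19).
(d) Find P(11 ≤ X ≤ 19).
(a) E[X] = 14.7700, Var(X) = 14.7700
(b) P(X = 11) = 0.070388
(c) P(X ≤ 19) = 0.887646
(d) P(11 ≤ X ≤ 19) = 0.757566

We have X ~ Poisson(λ=14.77).

(a) Moments:
E[X] = 14.7700
Var(X) = 14.7700
σ = √Var(X) = 3.8432

(b) Point probability using PMF:
P(X = 11) = 0.070388

(c) Cumulative probability using CDF:
P(X ≤ 19) = F(19) = 0.887646

(d) Range probability:
P(11 ≤ X ≤ 19) = P(X ≤ 19) - P(X ≤ 10)
                   = F(19) - F(10)
                   = 0.887646 - 0.130080
                   = 0.757566

This means approximately 75.8% of outcomes fall in the interval [11, 19].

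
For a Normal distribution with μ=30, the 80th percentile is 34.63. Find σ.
σ = 5.5013

For X ~ Normal(μ, σ), the p-th percentile satisfies x = μ + z_p × σ,
where z_p = Φ⁻¹(p) is the standard normal quantile.

Step 1: z_{0.8} = Φ⁻¹(0.8) = 0.8416

Step 2: Solve for σ:
34.63 = 30 + 0.8416 × σ
σ = (34.63 - 30) / 0.8416
σ = 4.63 / 0.8416
σ = 5.5013

Verification: μ + z × σ = 30 + 0.8416 × 5.5013 = 34.63 ✓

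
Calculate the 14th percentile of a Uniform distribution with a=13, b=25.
14.6800

We have X ~ Uniform(a=13, b=25).

We want to find x such that P(X ≤ x) = 0.14.

This is the 14th percentile, which means 14% of values fall below this point.

Using the inverse CDF (quantile function):
x = F⁻¹(0.14) = 14.6800

Verification: P(X ≤ 14.6800) = 0.14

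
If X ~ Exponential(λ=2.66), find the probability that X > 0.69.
0.159550

We have X ~ Exponential(λ=2.66).

P(X > 0.69) = 1 - P(X ≤ 0.69)
                = 1 - F(0.69)
                = 1 - 0.840450
                = 0.159550

So there's approximately a 16.0% chance that X exceeds 0.69.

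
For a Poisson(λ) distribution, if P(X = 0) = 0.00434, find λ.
λ = 5.4399

For a Poisson(λ) distribution, the PMF at 0 is:
P(X = 0) = λ^0 e^(-λ) / 0! = e^(-λ)

Given P(X = 0) = 0.00434:
e^(-λ) = 0.00434
-λ = ln(0.00434)
λ = -ln(0.00434) = 5.4399

Verification: e^(-5.4399) = 0.00434 ✓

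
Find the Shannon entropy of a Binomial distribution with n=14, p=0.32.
1.9709 nats

We have X ~ Binomial(n=14, p=0.32).

The Shannon entropy measures the uncertainty or information content of the distribution.

For a Binomial distribution with n=14, p=0.32:
H(X) = 1.9709 nats

(In bits, this would be 2.8433 bits.)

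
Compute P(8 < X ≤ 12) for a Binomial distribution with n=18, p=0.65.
0.585309

We have X ~ Binomial(n=18, p=0.65).

To find P(8 < X ≤ 12), we use:
P(8 < X ≤ 12) = P(X ≤ 12) - P(X ≤ 8)
                 = F(12) - F(8)
                 = 0.645003 - 0.059695
                 = 0.585309

So there's approximately a 58.5% chance that X falls in this range.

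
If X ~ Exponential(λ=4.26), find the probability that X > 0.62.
0.071276

We have X ~ Exponential(λ=4.26).

P(X > 0.62) = 1 - P(X ≤ 0.62)
                = 1 - F(0.62)
                = 1 - 0.928724
                = 0.071276

So there's approximately a 7.1% chance that X exceeds 0.62.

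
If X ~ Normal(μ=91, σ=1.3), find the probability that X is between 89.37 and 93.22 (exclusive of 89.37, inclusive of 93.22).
0.851204

We have X ~ Normal(μ=91, σ=1.3).

To find P(89.37 < X ≤ 93.22), we use:
P(89.37 < X ≤ 93.22) = P(X ≤ 93.22) - P(X ≤ 89.37)
                 = F(93.22) - F(89.37)
                 = 0.956153 - 0.104949
                 = 0.851204

So there's approximately a 85.1% chance that X falls in this range.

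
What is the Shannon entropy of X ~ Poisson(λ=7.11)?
2.3869 nats

We have X ~ Poisson(λ=7.11).

The Shannon entropy measures the uncertainty or information content of the distribution.

For a Poisson distribution with λ=7.11:
H(X) = 2.3869 nats

(In bits, this would be 3.4436 bits.)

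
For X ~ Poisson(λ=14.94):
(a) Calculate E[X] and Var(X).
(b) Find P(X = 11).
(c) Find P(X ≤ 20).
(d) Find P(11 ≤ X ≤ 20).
(a) E[X] = 14.9400, Var(X) = 14.9400
(b) P(X = 11) = 0.067351
(c) P(X ≤ 20) = 0.919513
(d) P(11 ≤ X ≤ 20) = 0.798102

We have X ~ Poisson(λ=14.94).

(a) Moments:
E[X] = 14.9400
Var(X) = 14.9400
σ = √Var(X) = 3.8652

(b) Point probability using PMF:
P(X = 11) = 0.067351

(c) Cumulative probability using CDF:
P(X ≤ 20) = F(20) = 0.919513

(d) Range probability:
P(11 ≤ X ≤ 20) = P(X ≤ 20) - P(X ≤ 10)
                   = F(20) - F(10)
                   = 0.919513 - 0.121410
                   = 0.798102

This means approximately 79.8% of outcomes fall in the interval [11, 20].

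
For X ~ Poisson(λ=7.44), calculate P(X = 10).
0.084104

We have X ~ Poisson(λ=7.44).

For a Poisson distribution, the PMF gives us the probability of each outcome.

Using the PMF formula:
P(X = 10) = 0.084104

Rounded to 4 decimal places: 0.0841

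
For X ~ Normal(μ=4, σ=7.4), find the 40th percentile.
2.1252

We have X ~ Normal(μ=4, σ=7.4).

We want to find x such that P(X ≤ x) = 0.4.

This is the 40th percentile, which means 40% of values fall below this point.

Using the inverse CDF (quantile function):
x = F⁻¹(0.4) = 2.1252

Verification: P(X ≤ 2.1252) = 0.4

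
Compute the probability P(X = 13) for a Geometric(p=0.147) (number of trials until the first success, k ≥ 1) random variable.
0.021813

We have X ~ Geometric(p=0.147) (number of trials until the first success, k ≥ 1).

For a Geometric distribution, the PMF gives us the probability of each outcome.

Using the PMF formula:
P(X = 13) = 0.021813

Rounded to 4 decimal places: 0.0218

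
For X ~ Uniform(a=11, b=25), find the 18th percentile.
13.5200

We have X ~ Uniform(a=11, b=25).

We want to find x such that P(X ≤ x) = 0.18.

This is the 18th percentile, which means 18% of values fall below this point.

Using the inverse CDF (quantile function):
x = F⁻¹(0.18) = 13.5200

Verification: P(X ≤ 13.5200) = 0.18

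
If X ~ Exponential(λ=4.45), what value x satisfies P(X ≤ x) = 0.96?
0.7233

We have X ~ Exponential(λ=4.45).

We want to find x such that P(X ≤ x) = 0.96.

This is the 96th percentile, which means 96% of values fall below this point.

Using the inverse CDF (quantile function):
x = F⁻¹(0.96) = 0.7233

Verification: P(X ≤ 0.7233) = 0.96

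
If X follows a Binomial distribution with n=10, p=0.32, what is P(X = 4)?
0.217707

We have X ~ Binomial(n=10, p=0.32).

For a Binomial distribution, the PMF gives us the probability of each outcome.

Using the PMF formula:
P(X = 4) = 0.217707

Rounded to 4 decimal places: 0.2177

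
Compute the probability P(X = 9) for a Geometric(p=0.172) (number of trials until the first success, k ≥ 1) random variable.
0.037999

We have X ~ Geometric(p=0.172) (number of trials until the first success, k ≥ 1).

For a Geometric distribution, the PMF gives us the probability of each outcome.

Using the PMF formula:
P(X = 9) = 0.037999

Rounded to 4 decimal places: 0.0380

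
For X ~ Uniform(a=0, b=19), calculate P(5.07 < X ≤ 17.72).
0.665789

We have X ~ Uniform(a=0, b=19).

To find P(5.07 < X ≤ 17.72), we use:
P(5.07 < X ≤ 17.72) = P(X ≤ 17.72) - P(X ≤ 5.07)
                 = F(17.72) - F(5.07)
                 = 0.932632 - 0.266842
                 = 0.665789

So there's approximately a 66.6% chance that X falls in this range.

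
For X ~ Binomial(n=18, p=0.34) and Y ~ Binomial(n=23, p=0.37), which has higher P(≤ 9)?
X has higher probability (P(X ≤ 9) = 0.9506 > P(Y ≤ 9) = 0.6707)

Compute P(≤ 9) for each distribution:

X ~ Binomial(n=18, p=0.34):
P(X ≤ 9) = 0.9506

Y ~ Binomial(n=23, p=0.37):
P(Y ≤ 9) = 0.6707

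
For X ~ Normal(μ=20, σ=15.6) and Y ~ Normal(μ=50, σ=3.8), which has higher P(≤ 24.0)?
X has higher probability (P(X ≤ 24.0) = 0.6012 > P(Y ≤ 24.0) = 0.0000)

Compute P(≤ 24.0) for each distribution:

X ~ Normal(μ=20, σ=15.6):
P(X ≤ 24.0) = 0.6012

Y ~ Normal(μ=50, σ=3.8):
P(Y ≤ 24.0) = 0.0000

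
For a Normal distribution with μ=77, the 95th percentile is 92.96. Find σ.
σ = 9.7030

For X ~ Normal(μ, σ), the p-th percentile satisfies x = μ + z_p × σ,
where z_p = Φ⁻¹(p) is the standard normal quantile.

Step 1: z_{0.95} = Φ⁻¹(0.95) = 1.6449

Step 2: Solve for σ:
92.96 = 77 + 1.6449 × σ
σ = (92.96 - 77) / 1.6449
σ = 15.96 / 1.6449
σ = 9.7030

Verification: μ + z × σ = 77 + 1.6449 × 9.7030 = 92.96 ✓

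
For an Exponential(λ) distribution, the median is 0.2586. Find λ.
λ = 2.6804

For X ~ Exponential(λ), the CDF is F(x) = 1 - e^(-λx).
The median m satisfies F(m) = 0.5:
1 - e^(-λm) = 0.5
e^(-λm) = 0.5
λm = ln(2)
m = ln(2) / λ

Given m = 0.2586:
λ = ln(2) / 0.2586 = 0.693147 / 0.2586 = 2.6804

Verification: ln(2) / 2.6804 = 0.2586 ✓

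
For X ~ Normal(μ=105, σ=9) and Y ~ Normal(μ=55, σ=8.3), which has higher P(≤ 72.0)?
Y has higher probability (P(Y ≤ 72.0) = 0.9797 > P(X ≤ 72.0) = 0.0001)

Compute P(≤ 72.0) for each distribution:

X ~ Normal(μ=105, σ=9):
P(X ≤ 72.0) = 0.0001

Y ~ Normal(μ=55, σ=8.3):
P(Y ≤ 72.0) = 0.9797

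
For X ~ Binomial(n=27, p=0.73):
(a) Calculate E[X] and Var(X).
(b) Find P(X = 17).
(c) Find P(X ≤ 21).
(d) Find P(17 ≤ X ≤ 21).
(a) E[X] = 19.7100, Var(X) = 5.3217
(b) P(X = 17) = 0.082466
(c) P(X ≤ 21) = 0.776737
(d) P(17 ≤ X ≤ 21) = 0.691163

We have X ~ Binomial(n=27, p=0.73).

(a) Moments:
E[X] = 19.7100
Var(X) = 5.3217
σ = √Var(X) = 2.3069

(b) Point probability using PMF:
P(X = 17) = 0.082466

(c) Cumulative probability using CDF:
P(X ≤ 21) = F(21) = 0.776737

(d) Range probability:
P(17 ≤ X ≤ 21) = P(X ≤ 21) - P(X ≤ 16)
                   = F(21) - F(16)
                   = 0.776737 - 0.085575
                   = 0.691163

This means approximately 69.1% of outcomes fall in the interval [17, 21].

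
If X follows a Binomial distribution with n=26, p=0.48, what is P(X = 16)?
0.060972

We have X ~ Binomial(n=26, p=0.48).

For a Binomial distribution, the PMF gives us the probability of each outcome.

Using the PMF formula:
P(X = 16) = 0.060972

Rounded to 4 decimal places: 0.0610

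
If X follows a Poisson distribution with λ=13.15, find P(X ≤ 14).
0.659735

We have X ~ Poisson(λ=13.15).

The CDF gives us P(X ≤ k).

Using the CDF:
P(X ≤ 14) = 0.659735

This means there's approximately a 66.0% chance that X is at most 14.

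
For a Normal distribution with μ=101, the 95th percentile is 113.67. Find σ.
σ = 7.7028

For X ~ Normal(μ, σ), the p-th percentile satisfies x = μ + z_p × σ,
where z_p = Φ⁻¹(p) is the standard normal quantile.

Step 1: z_{0.95} = Φ⁻¹(0.95) = 1.6449

Step 2: Solve for σ:
113.67 = 101 + 1.6449 × σ
σ = (113.67 - 101) / 1.6449
σ = 12.67 / 1.6449
σ = 7.7028

Verification: μ + z × σ = 101 + 1.6449 × 7.7028 = 113.67 ✓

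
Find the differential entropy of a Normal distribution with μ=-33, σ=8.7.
3.5823 nats

We have X ~ Normal(μ=-33, σ=8.7).

The differential entropy measures the uncertainty or information content of the distribution.

For a Normal distribution with μ=-33, σ=8.7:
h(X) = 3.5823 nats

(In bits, this would be 5.1681 bits.)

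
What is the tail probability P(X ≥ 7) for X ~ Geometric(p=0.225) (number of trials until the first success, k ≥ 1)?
0.216676

We have X ~ Geometric(p=0.225) (number of trials until the first success, k ≥ 1).

For discrete distributions, P(X ≥ 7) = 1 - P(X ≤ 6).

P(X ≤ 6) = 0.783324
P(X ≥ 7) = 1 - 0.783324 = 0.216676

So there's approximately a 21.7% chance that X is at least 7.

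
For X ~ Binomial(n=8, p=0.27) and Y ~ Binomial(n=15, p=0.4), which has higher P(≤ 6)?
X has higher probability (P(X ≤ 6) = 0.9994 > P(Y ≤ 6) = 0.6098)

Compute P(≤ 6) for each distribution:

X ~ Binomial(n=8, p=0.27):
P(X ≤ 6) = 0.9994

Y ~ Binomial(n=15, p=0.4):
P(Y ≤ 6) = 0.6098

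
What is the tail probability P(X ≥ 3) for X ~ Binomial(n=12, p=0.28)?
0.696294

We have X ~ Binomial(n=12, p=0.28).

For discrete distributions, P(X ≥ 3) = 1 - P(X ≤ 2).

P(X ≤ 2) = 0.303706
P(X ≥ 3) = 1 - 0.303706 = 0.696294

So there's approximately a 69.6% chance that X is at least 3.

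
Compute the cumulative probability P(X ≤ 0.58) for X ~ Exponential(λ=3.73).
0.885066

We have X ~ Exponential(λ=3.73).

The CDF gives us P(X ≤ k).

Using the CDF:
P(X ≤ 0.58) = 0.885066

This means there's approximately a 88.5% chance that X is at most 0.58.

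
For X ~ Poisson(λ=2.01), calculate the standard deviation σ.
1.4177

We have X ~ Poisson(λ=2.01).

For a Poisson distribution with λ=2.01:
σ = √Var(X) = 1.4177

The standard deviation is the square root of the variance.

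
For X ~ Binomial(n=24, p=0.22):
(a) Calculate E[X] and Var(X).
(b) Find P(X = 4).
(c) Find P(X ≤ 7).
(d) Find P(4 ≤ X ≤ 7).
(a) E[X] = 5.2800, Var(X) = 4.1184
(b) P(X = 4) = 0.172963
(c) P(X ≤ 7) = 0.862058
(d) P(4 ≤ X ≤ 7) = 0.668797

We have X ~ Binomial(n=24, p=0.22).

(a) Moments:
E[X] = 5.2800
Var(X) = 4.1184
σ = √Var(X) = 2.0294

(b) Point probability using PMF:
P(X = 4) = 0.172963

(c) Cumulative probability using CDF:
P(X ≤ 7) = F(7) = 0.862058

(d) Range probability:
P(4 ≤ X ≤ 7) = P(X ≤ 7) - P(X ≤ 3)
                   = F(7) - F(3)
                   = 0.862058 - 0.193261
                   = 0.668797

This means approximately 66.9% of outcomes fall in the interval [4, 7].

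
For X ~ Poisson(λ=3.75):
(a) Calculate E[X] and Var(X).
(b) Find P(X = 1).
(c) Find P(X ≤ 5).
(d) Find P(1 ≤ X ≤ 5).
(a) E[X] = 3.7500, Var(X) = 3.7500
(b) P(X = 1) = 0.088192
(c) P(X ≤ 5) = 0.822883
(d) P(1 ≤ X ≤ 5) = 0.799365

We have X ~ Poisson(λ=3.75).

(a) Moments:
E[X] = 3.7500
Var(X) = 3.7500
σ = √Var(X) = 1.9365

(b) Point probability using PMF:
P(X = 1) = 0.088192

(c) Cumulative probability using CDF:
P(X ≤ 5) = F(5) = 0.822883

(d) Range probability:
P(1 ≤ X ≤ 5) = P(X ≤ 5) - P(X ≤ 0)
                   = F(5) - F(0)
                   = 0.822883 - 0.023518
                   = 0.799365

This means approximately 79.9% of outcomes fall in the interval [1, 5].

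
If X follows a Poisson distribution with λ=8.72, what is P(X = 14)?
0.027528

We have X ~ Poisson(λ=8.72).

For a Poisson distribution, the PMF gives us the probability of each outcome.

Using the PMF formula:
P(X = 14) = 0.027528

Rounded to 4 decimal places: 0.0275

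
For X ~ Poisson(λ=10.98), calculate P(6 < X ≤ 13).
0.703700

We have X ~ Poisson(λ=10.98).

To find P(6 < X ≤ 13), we use:
P(6 < X ≤ 13) = P(X ≤ 13) - P(X ≤ 6)
                 = F(13) - F(6)
                 = 0.783140 - 0.079440
                 = 0.703700

So there's approximately a 70.4% chance that X falls in this range.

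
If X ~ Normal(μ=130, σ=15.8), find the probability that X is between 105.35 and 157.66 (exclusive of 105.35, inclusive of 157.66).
0.900630

We have X ~ Normal(μ=130, σ=15.8).

To find P(105.35 < X ≤ 157.66), we use:
P(105.35 < X ≤ 157.66) = P(X ≤ 157.66) - P(X ≤ 105.35)
                 = F(157.66) - F(105.35)
                 = 0.959995 - 0.059365
                 = 0.900630

So there's approximately a 90.1% chance that X falls in this range.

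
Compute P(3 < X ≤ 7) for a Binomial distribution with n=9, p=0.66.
0.819400

We have X ~ Binomial(n=9, p=0.66).

To find P(3 < X ≤ 7), we use:
P(3 < X ≤ 7) = P(X ≤ 7) - P(X ≤ 3)
                 = F(7) - F(3)
                 = 0.866065 - 0.046664
                 = 0.819400

So there's approximately a 81.9% chance that X falls in this range.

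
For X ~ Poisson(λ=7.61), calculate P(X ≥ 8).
0.491412

We have X ~ Poisson(λ=7.61).

For discrete distributions, P(X ≥ 8) = 1 - P(X ≤ 7).

P(X ≤ 7) = 0.508588
P(X ≥ 8) = 1 - 0.508588 = 0.491412

So there's approximately a 49.1% chance that X is at least 8.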